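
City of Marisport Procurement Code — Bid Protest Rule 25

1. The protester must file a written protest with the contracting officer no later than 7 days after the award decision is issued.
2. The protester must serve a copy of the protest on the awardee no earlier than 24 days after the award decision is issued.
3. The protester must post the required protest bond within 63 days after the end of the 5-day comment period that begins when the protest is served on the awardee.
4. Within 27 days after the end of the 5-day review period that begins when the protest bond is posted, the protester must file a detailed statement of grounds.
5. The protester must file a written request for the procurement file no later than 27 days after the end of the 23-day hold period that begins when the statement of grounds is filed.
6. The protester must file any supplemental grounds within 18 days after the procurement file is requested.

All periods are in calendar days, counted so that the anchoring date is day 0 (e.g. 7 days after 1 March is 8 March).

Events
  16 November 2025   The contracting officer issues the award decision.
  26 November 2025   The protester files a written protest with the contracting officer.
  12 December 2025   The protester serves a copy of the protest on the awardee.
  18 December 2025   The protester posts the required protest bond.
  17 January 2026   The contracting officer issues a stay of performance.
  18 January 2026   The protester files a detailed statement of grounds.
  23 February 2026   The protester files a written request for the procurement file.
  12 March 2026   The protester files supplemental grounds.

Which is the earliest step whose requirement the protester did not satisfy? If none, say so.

Step 1

(1) due by 16 November 2025 + 7 days = 23 November 2025; not done until 26 November 2025, 3 days after the deadline.
The analysis stops there.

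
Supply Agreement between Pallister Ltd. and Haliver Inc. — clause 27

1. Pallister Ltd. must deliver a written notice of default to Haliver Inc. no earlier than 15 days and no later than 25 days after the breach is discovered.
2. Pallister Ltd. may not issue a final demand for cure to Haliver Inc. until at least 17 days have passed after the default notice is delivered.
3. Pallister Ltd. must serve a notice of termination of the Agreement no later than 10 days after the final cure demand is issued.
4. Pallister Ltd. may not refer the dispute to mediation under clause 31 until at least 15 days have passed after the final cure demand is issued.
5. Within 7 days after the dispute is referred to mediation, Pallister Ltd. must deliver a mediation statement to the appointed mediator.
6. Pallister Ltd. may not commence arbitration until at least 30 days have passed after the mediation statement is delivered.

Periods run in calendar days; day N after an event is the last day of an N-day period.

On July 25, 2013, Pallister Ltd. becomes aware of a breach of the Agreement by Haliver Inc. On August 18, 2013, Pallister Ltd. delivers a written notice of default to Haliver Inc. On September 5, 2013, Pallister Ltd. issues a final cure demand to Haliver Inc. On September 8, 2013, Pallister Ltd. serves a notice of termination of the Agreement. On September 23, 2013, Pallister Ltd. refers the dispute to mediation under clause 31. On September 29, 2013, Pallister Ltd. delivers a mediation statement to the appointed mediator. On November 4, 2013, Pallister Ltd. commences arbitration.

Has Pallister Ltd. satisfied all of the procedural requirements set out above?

Yes

(1) the permitted window runs from July 25, 2013 + 15 = August 9, 2013 to July 25, 2013 + 25 = August 19, 2013; August 18, 2013 falls inside that range.
(2) permitted from August 18, 2013 + 17 days = September 4, 2013 onward; done September 5, 2013 — permitted.
(3) due by September 5, 2013 + 10 days = September 15, 2013; September 8, 2013 is within that limit.
(4) permitted from September 5, 2013 + 15 days = September 20, 2013 onward; done September 23, 2013, after the minimum wait.
(5) due by September 23, 2013 + 7 days = September 30, 2013; done September 29, 2013 — timely.
(6) permitted from September 29, 2013 + 30 days = October 29, 2013 onward; done November 4, 2013, after the minimum wait.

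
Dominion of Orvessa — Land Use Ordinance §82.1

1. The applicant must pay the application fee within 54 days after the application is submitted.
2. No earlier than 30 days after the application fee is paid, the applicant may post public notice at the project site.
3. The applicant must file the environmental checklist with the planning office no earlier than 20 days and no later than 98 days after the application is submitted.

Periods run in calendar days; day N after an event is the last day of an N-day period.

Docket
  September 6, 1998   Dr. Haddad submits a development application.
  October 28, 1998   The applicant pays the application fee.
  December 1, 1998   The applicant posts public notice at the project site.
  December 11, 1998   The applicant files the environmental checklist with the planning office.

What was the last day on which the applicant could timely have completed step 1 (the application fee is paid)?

Step 1 runs from September 6, 1998, when the application is submitted. 54 days after September 6, 1998 is October 30, 1998.

October 30, 1998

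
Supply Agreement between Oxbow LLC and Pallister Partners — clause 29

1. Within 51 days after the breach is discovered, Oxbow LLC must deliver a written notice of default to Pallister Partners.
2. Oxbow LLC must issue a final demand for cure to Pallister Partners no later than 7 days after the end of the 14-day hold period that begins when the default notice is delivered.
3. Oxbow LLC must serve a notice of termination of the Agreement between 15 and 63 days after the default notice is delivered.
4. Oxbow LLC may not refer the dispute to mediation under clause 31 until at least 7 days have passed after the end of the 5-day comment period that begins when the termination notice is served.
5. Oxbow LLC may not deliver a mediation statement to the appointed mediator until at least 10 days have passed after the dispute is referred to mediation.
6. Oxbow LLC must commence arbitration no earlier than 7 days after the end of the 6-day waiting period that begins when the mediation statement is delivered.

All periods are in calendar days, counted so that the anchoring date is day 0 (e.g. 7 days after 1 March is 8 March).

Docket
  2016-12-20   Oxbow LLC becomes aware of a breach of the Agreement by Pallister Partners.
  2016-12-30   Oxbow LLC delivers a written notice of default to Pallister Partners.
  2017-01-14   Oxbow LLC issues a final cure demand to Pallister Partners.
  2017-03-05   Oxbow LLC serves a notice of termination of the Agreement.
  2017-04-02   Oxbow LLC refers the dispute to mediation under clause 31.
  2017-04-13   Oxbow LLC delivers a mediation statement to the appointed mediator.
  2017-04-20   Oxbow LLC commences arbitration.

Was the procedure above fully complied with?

No

Step 1 — counting 51 days from 2016-12-20 (when the breach is discovered) gives a deadline of 2017-02-09; completed 2016-12-30, before the deadline.
Step 2 — counting 7 days from 2017-01-13 (end of the 14-day hold period, which began when the default notice is delivered on 2016-12-30) gives a deadline of 2017-01-20; 2017-01-14 is within that limit.
Step 3 — 15 and 63 days from 2016-12-30 (when the default notice is delivered) are 2017-01-14 and 2017-03-03 respectively; done 2017-03-05 — 2 days after the window closed.
No need to go further; step 3 was not satisfied.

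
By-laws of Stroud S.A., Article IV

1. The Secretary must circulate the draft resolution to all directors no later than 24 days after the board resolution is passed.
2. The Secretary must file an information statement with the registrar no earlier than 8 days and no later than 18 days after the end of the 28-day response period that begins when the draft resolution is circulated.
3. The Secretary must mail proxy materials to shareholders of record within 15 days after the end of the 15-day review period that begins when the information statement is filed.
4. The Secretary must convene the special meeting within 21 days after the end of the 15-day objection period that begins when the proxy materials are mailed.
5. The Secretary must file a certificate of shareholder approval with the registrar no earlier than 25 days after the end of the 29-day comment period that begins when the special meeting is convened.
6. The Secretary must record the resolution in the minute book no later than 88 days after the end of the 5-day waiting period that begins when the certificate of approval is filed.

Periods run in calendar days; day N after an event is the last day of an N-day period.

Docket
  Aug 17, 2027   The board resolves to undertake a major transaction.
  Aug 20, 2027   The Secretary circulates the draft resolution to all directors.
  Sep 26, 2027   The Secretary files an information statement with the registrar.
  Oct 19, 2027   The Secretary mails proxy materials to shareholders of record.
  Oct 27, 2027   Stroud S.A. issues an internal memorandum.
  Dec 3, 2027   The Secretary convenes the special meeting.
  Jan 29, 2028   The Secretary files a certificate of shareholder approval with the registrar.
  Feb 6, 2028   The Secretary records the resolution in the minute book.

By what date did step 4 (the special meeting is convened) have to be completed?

Nov 24, 2027

The proxy materials are mailed on Oct 19, 2027; the 15-day objection period therefore ends Nov 3, 2027, and step 4 runs from that date. 21 days after Nov 3, 2027 is Nov 24, 2027.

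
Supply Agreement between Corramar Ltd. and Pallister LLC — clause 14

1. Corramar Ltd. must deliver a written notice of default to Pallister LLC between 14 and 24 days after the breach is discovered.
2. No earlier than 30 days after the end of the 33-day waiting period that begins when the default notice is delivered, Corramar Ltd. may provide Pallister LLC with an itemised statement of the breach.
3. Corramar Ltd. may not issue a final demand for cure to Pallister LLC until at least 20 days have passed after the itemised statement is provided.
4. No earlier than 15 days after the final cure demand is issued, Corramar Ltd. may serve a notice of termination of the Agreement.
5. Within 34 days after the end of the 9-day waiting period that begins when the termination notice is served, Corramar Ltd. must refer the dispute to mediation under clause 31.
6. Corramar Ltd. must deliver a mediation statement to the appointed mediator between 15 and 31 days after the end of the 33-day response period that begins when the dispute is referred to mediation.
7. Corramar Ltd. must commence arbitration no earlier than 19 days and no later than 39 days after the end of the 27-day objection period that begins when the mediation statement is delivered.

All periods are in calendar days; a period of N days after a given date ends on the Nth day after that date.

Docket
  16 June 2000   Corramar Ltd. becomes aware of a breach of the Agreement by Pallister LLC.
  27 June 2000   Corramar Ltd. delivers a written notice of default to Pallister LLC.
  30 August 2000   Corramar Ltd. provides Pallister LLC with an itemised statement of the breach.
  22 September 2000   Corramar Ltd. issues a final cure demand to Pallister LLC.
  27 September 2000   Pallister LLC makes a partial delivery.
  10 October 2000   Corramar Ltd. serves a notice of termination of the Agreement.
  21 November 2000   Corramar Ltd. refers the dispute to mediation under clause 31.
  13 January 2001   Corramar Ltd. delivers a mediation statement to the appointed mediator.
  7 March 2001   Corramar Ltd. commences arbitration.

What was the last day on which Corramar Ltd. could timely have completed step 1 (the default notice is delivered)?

10 July 2000

Step 1 runs from 16 June 2000, when the breach is discovered. The window is 14–24 days after 16 June 2000; it closes on 10 July 2000.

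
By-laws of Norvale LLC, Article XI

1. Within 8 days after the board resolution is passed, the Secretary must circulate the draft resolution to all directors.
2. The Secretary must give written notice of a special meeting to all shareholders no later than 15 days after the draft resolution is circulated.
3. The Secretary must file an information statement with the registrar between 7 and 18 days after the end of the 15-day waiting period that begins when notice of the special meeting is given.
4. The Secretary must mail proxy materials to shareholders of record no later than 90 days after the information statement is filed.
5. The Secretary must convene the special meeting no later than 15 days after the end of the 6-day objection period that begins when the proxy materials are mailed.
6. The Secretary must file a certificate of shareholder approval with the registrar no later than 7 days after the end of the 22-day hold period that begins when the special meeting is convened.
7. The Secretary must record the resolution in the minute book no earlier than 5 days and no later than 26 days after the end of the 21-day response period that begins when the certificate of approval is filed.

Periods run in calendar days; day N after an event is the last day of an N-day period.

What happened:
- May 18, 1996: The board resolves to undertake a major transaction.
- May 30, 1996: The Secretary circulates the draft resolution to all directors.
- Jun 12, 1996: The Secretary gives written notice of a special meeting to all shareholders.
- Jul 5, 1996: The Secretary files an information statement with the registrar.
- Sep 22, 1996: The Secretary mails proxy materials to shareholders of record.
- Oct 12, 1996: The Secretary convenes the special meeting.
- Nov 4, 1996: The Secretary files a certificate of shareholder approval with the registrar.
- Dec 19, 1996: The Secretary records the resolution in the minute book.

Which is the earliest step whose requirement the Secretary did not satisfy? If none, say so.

(1) due by May 18, 1996 + 8 days = May 26, 1996; done May 30, 1996 — 4 days late.
That is the first point of non-compliance.

Step 1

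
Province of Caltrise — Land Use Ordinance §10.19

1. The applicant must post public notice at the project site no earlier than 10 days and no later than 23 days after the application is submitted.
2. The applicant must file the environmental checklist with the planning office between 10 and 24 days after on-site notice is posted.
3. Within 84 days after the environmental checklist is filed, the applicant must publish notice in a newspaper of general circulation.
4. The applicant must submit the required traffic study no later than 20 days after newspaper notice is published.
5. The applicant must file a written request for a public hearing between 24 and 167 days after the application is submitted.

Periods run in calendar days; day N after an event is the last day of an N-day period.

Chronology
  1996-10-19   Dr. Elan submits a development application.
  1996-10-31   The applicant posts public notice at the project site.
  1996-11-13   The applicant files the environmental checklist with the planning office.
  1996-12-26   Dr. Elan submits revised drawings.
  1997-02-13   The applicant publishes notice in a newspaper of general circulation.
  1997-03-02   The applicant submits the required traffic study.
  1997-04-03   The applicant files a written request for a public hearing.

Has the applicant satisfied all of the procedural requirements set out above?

Step 1: the window is 10–23 days after 1996-10-19 (when the application is submitted), so 1996-10-29 through 1996-11-11; 1996-10-31 falls inside that range.
Step 2: the window is 10–24 days after 1996-10-31 (when on-site notice is posted), so 1996-11-10 through 1996-11-24; 1996-11-13 falls inside that range.
Step 3: 84 days after 1996-11-13 (when the environmental checklist is filed) is 1997-02-05; done 1997-02-13 — 8 days late.
The analysis stops there.

No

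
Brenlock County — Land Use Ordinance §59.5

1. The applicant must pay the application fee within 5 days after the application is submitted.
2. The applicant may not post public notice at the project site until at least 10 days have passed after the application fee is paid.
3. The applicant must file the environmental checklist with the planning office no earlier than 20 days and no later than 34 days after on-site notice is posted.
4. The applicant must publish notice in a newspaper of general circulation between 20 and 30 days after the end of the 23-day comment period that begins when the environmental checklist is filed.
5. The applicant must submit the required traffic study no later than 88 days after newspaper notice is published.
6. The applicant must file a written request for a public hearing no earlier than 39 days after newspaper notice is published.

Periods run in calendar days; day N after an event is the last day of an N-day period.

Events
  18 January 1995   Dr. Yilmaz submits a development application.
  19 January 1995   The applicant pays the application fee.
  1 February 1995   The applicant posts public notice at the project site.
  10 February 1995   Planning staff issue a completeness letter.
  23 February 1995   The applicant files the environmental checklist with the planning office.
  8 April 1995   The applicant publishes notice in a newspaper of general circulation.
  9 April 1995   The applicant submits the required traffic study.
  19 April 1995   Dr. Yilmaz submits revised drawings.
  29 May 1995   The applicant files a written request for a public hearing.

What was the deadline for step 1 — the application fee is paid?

Step 1 runs from 18 January 1995, when the application is submitted. 5 days after 18 January 1995 is 23 January 1995.

23 January 1995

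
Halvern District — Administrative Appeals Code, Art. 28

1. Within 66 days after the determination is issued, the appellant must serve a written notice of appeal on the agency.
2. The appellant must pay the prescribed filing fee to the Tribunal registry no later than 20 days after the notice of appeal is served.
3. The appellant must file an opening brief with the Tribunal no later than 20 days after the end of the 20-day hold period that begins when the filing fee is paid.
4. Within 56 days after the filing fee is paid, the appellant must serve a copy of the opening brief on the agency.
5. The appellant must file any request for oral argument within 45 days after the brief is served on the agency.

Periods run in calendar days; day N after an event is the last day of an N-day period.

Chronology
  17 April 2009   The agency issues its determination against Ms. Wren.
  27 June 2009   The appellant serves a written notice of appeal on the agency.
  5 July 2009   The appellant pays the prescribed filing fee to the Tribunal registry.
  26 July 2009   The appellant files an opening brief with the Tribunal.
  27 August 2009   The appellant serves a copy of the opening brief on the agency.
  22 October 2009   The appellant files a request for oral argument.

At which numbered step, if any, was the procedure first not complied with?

(1) due by 17 April 2009 + 66 days = 22 June 2009; done 27 June 2009 — 5 days late.
The procedure was therefore not followed at step 1.

Step 1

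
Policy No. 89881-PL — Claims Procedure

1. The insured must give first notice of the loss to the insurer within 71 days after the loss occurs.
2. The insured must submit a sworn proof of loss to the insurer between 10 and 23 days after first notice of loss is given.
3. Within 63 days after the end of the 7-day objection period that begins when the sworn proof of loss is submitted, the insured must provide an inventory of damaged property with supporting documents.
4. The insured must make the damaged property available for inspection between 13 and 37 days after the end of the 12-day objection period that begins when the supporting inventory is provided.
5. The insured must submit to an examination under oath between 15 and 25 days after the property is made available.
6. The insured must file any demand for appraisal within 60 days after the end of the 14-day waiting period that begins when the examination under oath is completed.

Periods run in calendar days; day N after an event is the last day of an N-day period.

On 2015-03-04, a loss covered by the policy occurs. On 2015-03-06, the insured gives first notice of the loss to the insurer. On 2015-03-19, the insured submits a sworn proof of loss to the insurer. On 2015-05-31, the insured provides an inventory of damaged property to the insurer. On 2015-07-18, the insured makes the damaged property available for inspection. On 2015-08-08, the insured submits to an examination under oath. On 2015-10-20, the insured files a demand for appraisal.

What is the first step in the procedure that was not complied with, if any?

Step 3

Step 1: 71 days after 2015-03-04 (when the loss occurs) is 2015-05-14; completed 2015-03-06, before the deadline.
Step 2: the window is 10–23 days after 2015-03-06 (when first notice of loss is given), so 2015-03-16 through 2015-03-29; done 2015-03-19 — within the window.
Step 3: 63 days after 2015-03-26 (end of the 7-day objection period, which began when the sworn proof of loss is submitted on 2015-03-19) is 2015-05-28; 2015-05-31 misses that deadline by 3 days.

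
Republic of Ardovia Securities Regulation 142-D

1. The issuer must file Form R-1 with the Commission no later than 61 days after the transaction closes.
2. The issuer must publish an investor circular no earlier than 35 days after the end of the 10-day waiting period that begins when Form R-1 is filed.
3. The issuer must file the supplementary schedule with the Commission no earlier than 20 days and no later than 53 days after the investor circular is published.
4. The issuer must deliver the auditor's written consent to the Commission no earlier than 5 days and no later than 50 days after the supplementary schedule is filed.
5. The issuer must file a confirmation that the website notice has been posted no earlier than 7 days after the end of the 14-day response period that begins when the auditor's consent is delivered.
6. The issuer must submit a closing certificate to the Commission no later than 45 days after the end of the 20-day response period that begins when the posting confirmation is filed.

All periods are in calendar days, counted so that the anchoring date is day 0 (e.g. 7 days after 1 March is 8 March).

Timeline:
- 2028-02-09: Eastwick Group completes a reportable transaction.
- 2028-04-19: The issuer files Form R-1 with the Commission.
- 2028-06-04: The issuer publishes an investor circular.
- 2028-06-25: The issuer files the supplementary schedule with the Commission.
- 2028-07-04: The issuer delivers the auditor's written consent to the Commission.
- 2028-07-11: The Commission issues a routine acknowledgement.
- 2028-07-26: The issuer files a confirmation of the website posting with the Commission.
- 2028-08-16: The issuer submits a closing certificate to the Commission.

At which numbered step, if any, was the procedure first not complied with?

(1) due by 2028-02-09 + 61 days = 2028-04-10; done 2028-04-19 — 9 days late.
That is the first point of non-compliance.

Step 1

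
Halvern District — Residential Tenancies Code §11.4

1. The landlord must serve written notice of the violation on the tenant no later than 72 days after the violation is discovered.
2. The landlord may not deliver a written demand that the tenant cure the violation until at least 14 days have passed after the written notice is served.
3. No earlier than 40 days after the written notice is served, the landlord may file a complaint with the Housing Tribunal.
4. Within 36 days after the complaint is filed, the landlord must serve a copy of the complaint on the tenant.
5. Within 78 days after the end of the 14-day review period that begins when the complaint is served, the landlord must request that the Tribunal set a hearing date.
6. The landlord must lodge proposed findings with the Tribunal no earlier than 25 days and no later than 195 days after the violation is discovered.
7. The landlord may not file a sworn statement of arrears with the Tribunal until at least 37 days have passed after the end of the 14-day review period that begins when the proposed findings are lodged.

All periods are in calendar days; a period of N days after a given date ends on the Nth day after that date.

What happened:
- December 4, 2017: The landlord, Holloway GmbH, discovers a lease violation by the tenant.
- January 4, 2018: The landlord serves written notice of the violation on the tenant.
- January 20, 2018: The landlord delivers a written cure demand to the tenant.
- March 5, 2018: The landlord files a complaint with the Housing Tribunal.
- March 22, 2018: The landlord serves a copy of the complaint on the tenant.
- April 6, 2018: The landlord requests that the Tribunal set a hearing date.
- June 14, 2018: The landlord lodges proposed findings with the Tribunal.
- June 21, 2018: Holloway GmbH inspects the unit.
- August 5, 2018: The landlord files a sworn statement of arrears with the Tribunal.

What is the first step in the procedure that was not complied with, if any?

Step 1 — counting 72 days from December 4, 2017 (when the violation is discovered) gives a deadline of February 14, 2018; completed January 4, 2018, before the deadline.
Step 2 — must wait 14 days from January 4, 2018 (when the written notice is served), so not before January 18, 2018; January 20, 2018 is on or after that date.
Step 3 — must wait 40 days from January 4, 2018 (when the written notice is served), so not before February 13, 2018; March 5, 2018 is on or after that date.
Step 4 — counting 36 days from March 5, 2018 (when the complaint is filed) gives a deadline of April 10, 2018; completed March 22, 2018, before the deadline.
Step 5 — counting 78 days from April 5, 2018 (end of the 14-day review period, which began when the complaint is served on March 22, 2018) gives a deadline of June 22, 2018; completed April 6, 2018, before the deadline.
Step 6 — 25 and 195 days from December 4, 2017 (when the violation is discovered) are December 29, 2017 and June 17, 2018 respectively; June 14, 2018 falls inside that range.
Step 7 — must wait 37 days from June 28, 2018 (end of the 14-day review period, which began when the proposed findings are lodged on June 14, 2018), so not before August 4, 2018; done August 5, 2018 — permitted.

None — every step was satisfied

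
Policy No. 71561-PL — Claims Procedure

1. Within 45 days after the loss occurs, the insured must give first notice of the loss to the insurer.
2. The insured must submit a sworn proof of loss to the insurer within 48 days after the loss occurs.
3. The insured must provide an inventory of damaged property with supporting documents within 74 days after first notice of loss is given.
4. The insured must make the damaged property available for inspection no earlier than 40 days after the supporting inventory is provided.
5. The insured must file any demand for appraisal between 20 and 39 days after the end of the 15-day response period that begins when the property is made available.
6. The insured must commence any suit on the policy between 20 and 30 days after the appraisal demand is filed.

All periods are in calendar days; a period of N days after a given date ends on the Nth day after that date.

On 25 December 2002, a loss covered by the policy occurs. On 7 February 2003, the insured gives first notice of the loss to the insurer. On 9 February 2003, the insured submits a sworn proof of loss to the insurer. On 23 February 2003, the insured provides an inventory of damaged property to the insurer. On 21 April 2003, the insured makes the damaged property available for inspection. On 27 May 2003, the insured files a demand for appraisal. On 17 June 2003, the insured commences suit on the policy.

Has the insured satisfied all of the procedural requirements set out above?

Step 1 — counting 45 days from 25 December 2002 (when the loss occurs) gives a deadline of 8 February 2003; done 7 February 2003 — timely.
Step 2 — counting 48 days from 25 December 2002 (when the loss occurs) gives a deadline of 11 February 2003; done 9 February 2003 — timely.
Step 3 — counting 74 days from 7 February 2003 (when first notice of loss is given) gives a deadline of 22 April 2003; completed 23 February 2003, before the deadline.
Step 4 — must wait 40 days from 23 February 2003 (when the supporting inventory is provided), so not before 4 April 2003; 21 April 2003 is on or after that date.
Step 5 — 20 and 39 days from 6 May 2003 (end of the 15-day response period, which began when the property is made available on 21 April 2003) are 26 May 2003 and 14 June 2003 respectively; done 27 May 2003, which is between those dates.
Step 6 — 20 and 30 days from 27 May 2003 (when the appraisal demand is filed) are 16 June 2003 and 26 June 2003 respectively; done 17 June 2003, which is between those dates.

Yes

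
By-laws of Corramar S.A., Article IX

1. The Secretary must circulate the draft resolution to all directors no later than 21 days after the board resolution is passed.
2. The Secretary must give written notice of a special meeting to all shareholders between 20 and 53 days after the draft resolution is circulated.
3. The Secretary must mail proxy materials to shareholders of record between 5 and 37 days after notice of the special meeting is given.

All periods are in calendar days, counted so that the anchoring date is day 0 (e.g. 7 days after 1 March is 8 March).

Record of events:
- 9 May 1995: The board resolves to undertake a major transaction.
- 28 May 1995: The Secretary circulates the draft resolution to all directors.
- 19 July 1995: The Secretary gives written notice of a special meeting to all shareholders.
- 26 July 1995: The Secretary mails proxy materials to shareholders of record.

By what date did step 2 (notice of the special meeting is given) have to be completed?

20 July 1995

Step 2 runs from 28 May 1995, when the draft resolution is circulated. The window is 20–53 days after 28 May 1995; it closes on 20 July 1995.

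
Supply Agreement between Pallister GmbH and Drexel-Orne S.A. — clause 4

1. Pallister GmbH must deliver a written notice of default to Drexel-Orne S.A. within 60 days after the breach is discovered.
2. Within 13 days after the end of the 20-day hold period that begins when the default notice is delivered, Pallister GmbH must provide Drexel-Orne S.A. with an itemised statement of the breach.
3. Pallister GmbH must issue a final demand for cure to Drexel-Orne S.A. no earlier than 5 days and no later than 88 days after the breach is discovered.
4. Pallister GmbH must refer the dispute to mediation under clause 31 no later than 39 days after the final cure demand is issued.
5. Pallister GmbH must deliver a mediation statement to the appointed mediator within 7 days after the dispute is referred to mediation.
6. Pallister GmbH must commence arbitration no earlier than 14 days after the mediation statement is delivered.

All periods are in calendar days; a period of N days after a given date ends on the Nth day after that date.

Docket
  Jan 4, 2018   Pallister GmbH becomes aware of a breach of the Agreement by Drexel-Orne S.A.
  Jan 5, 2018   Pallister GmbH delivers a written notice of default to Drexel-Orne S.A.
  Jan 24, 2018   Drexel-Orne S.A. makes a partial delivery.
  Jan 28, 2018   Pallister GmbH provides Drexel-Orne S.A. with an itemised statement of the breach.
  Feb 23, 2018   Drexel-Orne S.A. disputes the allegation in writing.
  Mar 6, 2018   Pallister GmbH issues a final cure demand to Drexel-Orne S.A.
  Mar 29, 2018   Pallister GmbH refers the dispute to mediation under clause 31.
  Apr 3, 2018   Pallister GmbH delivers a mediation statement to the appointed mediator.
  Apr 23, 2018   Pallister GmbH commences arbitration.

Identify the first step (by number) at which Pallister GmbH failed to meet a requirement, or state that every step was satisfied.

None — every step was satisfied

Step 1 — counting 60 days from Jan 4, 2018 (when the breach is discovered) gives a deadline of Mar 5, 2018; completed Jan 5, 2018, before the deadline.
Step 2 — counting 13 days from Jan 25, 2018 (end of the 20-day hold period, which began when the default notice is delivered on Jan 5, 2018) gives a deadline of Feb 7, 2018; completed Jan 28, 2018, before the deadline.
Step 3 — 5 and 88 days from Jan 4, 2018 (when the breach is discovered) are Jan 9, 2018 and Apr 2, 2018 respectively; done Mar 6, 2018 — within the window.
Step 4 — counting 39 days from Mar 6, 2018 (when the final cure demand is issued) gives a deadline of Apr 14, 2018; done Mar 29, 2018 — timely.
Step 5 — counting 7 days from Mar 29, 2018 (when the dispute is referred to mediation) gives a deadline of Apr 5, 2018; done Apr 3, 2018 — timely.
Step 6 — must wait 14 days from Apr 3, 2018 (when the mediation statement is delivered), so not before Apr 17, 2018; done Apr 23, 2018 — permitted.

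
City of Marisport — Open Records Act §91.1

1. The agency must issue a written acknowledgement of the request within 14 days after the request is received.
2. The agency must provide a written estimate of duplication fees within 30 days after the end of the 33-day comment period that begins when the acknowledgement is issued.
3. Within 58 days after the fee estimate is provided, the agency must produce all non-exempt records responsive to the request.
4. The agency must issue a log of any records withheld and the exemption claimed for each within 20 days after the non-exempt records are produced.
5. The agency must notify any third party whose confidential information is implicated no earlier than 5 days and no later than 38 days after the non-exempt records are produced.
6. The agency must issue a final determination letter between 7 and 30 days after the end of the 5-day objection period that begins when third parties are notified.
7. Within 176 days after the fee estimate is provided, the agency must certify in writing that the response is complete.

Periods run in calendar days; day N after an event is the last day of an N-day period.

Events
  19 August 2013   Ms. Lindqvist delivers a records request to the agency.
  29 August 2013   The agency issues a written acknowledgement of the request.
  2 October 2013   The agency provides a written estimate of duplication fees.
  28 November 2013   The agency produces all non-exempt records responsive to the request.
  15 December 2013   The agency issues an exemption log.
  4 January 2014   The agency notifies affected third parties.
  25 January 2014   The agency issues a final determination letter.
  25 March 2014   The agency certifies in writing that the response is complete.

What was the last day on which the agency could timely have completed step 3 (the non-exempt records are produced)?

Step 3 runs from 2 October 2013, when the fee estimate is provided. 58 days after 2 October 2013 is 29 November 2013.

29 November 2013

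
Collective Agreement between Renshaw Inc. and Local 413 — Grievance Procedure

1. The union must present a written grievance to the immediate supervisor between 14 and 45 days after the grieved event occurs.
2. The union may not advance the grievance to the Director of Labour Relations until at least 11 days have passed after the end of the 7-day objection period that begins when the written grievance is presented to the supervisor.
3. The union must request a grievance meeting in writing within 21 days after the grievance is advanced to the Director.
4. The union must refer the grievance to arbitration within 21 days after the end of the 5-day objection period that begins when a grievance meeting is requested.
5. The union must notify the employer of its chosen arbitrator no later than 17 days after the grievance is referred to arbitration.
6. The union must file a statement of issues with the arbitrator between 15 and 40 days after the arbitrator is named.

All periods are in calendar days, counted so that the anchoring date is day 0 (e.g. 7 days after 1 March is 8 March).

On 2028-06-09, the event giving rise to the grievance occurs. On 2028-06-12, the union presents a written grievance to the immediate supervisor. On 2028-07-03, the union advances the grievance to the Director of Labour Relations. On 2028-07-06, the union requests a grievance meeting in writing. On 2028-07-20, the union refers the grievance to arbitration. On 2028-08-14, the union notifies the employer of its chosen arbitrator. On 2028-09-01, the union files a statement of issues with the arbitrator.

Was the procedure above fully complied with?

No

Step 1 — 14 and 45 days from 2028-06-09 (when the grieved event occurs) are 2028-06-23 and 2028-07-24 respectively; 2028-06-12 is 11 days too early.
That is the first point of non-compliance.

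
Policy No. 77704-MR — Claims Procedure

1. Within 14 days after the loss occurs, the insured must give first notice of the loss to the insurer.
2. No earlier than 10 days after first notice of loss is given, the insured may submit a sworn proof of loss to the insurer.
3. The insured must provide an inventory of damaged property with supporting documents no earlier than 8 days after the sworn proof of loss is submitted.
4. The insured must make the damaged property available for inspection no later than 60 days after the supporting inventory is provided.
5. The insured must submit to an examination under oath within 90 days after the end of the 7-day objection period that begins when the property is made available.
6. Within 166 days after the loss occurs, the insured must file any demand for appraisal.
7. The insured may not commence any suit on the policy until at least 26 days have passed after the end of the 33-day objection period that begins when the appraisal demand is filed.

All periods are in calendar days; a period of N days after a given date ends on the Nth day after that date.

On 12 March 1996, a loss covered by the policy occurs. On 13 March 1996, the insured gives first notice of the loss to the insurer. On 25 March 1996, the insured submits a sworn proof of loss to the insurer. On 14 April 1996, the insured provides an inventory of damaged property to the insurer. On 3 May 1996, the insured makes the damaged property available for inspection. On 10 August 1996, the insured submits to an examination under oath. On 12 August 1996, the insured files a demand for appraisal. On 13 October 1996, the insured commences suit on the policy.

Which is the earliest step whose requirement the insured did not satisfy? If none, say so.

Step 5

(1) due by 12 March 1996 + 14 days = 26 March 1996; completed 13 March 1996, before the deadline.
(2) permitted from 13 March 1996 + 10 days = 23 March 1996 onward; 25 March 1996 is on or after that date.
(3) permitted from 25 March 1996 + 8 days = 2 April 1996 onward; done 14 April 1996 — permitted.
(4) due by 14 April 1996 + 60 days = 13 June 1996; done 3 May 1996 — timely.
(5) due by 10 May 1996 + 90 days = 8 August 1996; 10 August 1996 misses that deadline by 2 days.
The procedure was therefore not followed at step 5.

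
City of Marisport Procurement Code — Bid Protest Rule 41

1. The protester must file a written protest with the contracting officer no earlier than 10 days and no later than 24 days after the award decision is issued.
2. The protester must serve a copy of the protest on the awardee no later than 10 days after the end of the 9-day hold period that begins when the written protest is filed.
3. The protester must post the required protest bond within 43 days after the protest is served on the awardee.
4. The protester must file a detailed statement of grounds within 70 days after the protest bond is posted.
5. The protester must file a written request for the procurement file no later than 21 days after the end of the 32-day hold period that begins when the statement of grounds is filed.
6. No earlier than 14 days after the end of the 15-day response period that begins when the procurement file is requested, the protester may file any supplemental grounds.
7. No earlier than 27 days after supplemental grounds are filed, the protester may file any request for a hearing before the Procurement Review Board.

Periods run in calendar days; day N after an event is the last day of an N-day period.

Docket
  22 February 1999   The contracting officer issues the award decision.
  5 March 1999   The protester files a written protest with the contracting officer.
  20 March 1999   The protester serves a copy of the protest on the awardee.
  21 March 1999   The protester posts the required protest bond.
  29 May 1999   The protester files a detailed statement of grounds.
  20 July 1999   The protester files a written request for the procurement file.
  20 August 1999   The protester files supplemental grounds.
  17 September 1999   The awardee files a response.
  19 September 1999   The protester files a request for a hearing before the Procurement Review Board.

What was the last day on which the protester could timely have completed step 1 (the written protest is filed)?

18 March 1999

Step 1 runs from 22 February 1999, when the award decision is issued. The window is 10–24 days after 22 February 1999; it closes on 18 March 1999.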